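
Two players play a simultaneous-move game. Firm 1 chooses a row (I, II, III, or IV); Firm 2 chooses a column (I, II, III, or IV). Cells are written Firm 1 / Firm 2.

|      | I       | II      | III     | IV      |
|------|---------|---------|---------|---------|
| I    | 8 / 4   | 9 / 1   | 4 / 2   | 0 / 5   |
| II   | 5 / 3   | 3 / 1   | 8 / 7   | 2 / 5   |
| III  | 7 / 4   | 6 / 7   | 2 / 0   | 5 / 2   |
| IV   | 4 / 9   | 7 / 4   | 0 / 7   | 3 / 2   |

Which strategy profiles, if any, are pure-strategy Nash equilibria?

Find each player's best response to every opponent strategy; NE are the intersections.
Firm 1's best responses — vs I: I (payoff 8); vs II: I (payoff 9); vs III: II (payoff 8); vs IV: III (payoff 5).
Firm 2's best responses — vs I: IV (payoff 5); vs II: III (payoff 7); vs III: II (payoff 7); vs IV: I (payoff 9).
The only mutual best response is (II, III); neither player gains by switching there.

(II, III)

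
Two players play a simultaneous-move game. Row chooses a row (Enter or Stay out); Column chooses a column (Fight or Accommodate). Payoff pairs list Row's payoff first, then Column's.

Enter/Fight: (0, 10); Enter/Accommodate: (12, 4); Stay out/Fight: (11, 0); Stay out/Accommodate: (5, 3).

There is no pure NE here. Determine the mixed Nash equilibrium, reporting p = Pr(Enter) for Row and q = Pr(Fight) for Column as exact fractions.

p = 1/3, q = 7/18

In a mixed NE each player is indifferent between their pure strategies, so the opponent's mix sets the indifference.
Column indifferent between Fight and Accommodate: p·10 + (1−p)·0 = p·4 + (1−p)·3 ⟹ 0 + 10p = 3 + 1p ⟹ p = 1/3.
Row indifferent between Enter and Stay out: q·0 + (1−q)·12 = q·11 + (1−q)·5 ⟹ 12 + (-12)q = 5 + 6q ⟹ q = 7/18.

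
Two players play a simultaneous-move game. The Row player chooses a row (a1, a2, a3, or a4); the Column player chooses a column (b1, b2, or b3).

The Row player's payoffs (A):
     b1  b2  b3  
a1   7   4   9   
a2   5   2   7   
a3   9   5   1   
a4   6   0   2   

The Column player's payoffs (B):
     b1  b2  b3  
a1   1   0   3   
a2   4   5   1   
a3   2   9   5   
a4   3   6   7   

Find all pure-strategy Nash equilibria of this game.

A profile is a Nash equilibrium when each player is best-responding to the other.
The Row player's best responses — vs b1: a3 (payoff 9); vs b2: a3 (payoff 5); vs b3: a1 (payoff 9).
The Column player's best responses — vs a1: b3 (payoff 3); vs a2: b2 (payoff 5); vs a3: b2 (payoff 9); vs a4: b3 (payoff 7).
Mutual best responses occur at (a1, b3) and (a3, b2); at each, neither player gains by switching.

(a1, b3) and (a3, b2)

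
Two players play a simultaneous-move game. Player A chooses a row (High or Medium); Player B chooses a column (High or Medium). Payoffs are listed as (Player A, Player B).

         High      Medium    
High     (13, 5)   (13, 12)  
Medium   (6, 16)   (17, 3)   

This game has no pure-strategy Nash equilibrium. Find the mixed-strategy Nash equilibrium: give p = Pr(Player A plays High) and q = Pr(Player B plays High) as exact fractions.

Each player's mixing probability is pinned down by making the *other* player indifferent.
Player B indifferent between High and Medium: p·5 + (1−p)·16 = p·12 + (1−p)·3 ⟹ 16 + (-11)p = 3 + 9p ⟹ p = 13/20.
Player A indifferent between High and Medium: q·13 + (1−q)·13 = q·6 + (1−q)·17 ⟹ 13 + 0q = 17 + (-11)q ⟹ q = 4/11.

p = 13/20, q = 4/11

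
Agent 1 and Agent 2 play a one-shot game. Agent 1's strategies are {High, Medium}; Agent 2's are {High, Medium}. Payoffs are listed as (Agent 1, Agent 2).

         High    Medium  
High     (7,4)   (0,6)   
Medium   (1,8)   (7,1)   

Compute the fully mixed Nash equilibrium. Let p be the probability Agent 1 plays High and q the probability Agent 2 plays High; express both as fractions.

In a mixed NE each player is indifferent between their pure strategies, so the opponent's mix sets the indifference.
Agent 2 indifferent between High and Medium: p·4 + (1−p)·8 = p·6 + (1−p)·1 ⟹ 8 + (-4)p = 1 + 5p ⟹ p = 7/9.
Agent 1 indifferent between High and Medium: q·7 + (1−q)·0 = q·1 + (1−q)·7 ⟹ 0 + 7q = 7 + (-6)q ⟹ q = 7/13.

p = 7/9, q = 7/13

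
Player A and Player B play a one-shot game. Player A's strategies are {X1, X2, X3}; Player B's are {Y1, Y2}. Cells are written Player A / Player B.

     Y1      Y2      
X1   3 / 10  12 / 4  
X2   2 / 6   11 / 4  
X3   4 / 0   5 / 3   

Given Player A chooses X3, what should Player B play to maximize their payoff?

With Player A fixed at X3, Player B's payoffs are: Y1 → 0, Y2 → 3.
The maximum is 3, achieved by Y2.

Y2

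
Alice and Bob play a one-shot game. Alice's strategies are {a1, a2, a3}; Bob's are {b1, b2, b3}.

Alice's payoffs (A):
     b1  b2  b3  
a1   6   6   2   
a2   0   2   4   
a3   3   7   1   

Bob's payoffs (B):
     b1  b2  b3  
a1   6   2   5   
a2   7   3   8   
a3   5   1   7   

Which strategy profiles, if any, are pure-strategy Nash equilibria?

Check mutual best responses: a cell is a NE iff neither player can gain by unilaterally deviating.
Alice's best responses — vs b1: a1 (payoff 6); vs b2: a3 (payoff 7); vs b3: a2 (payoff 4).
Bob's best responses — vs a1: b1 (payoff 6); vs a2: b3 (payoff 8); vs a3: b3 (payoff 7).
Mutual best responses occur at (a1, b1) and (a2, b3); at each, neither player gains by switching.

(a1, b1) and (a2, b3)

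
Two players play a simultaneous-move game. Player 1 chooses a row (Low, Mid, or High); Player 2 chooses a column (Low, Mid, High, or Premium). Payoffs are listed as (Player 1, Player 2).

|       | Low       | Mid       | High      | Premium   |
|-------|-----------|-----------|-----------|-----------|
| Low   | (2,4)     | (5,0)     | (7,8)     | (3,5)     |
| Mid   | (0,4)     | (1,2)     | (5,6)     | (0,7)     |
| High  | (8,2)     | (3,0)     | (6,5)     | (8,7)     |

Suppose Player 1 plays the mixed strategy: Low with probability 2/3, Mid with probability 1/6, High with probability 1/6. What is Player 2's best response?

Player 2's best reply maximizes expected payoff against the mix.
Low: (2/3)·4 + (1/6)·4 + (1/6)·2 = 11/3
Mid: (2/3)·0 + (1/6)·2 + (1/6)·0 = 1/3
High: (2/3)·8 + (1/6)·6 + (1/6)·5 = 43/6
Premium: (2/3)·5 + (1/6)·7 + (1/6)·7 = 17/3
Highest expected payoff is 43/6, from High.

High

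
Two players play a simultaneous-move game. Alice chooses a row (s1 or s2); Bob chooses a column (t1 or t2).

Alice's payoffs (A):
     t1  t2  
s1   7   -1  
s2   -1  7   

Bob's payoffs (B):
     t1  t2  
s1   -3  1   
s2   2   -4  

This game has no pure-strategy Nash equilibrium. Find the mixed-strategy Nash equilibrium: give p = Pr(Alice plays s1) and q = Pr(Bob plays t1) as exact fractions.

Each player's mixing probability is pinned down by making the *other* player indifferent.
Bob indifferent between t1 and t2: p·(-3) + (1−p)·2 = p·1 + (1−p)·(-4) ⟹ 2 + (-5)p = (-4) + 5p ⟹ p = 3/5.
Alice indifferent between s1 and s2: q·7 + (1−q)·(-1) = q·(-1) + (1−q)·7 ⟹ (-1) + 8q = 7 + (-8)q ⟹ q = 1/2.

p = 3/5, q = 1/2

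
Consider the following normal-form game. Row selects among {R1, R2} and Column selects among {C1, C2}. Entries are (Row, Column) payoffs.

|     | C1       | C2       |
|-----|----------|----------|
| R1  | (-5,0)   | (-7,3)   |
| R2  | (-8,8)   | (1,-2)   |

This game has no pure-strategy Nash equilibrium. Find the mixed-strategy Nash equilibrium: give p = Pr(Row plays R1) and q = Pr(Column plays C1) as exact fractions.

Each player's mixing probability is pinned down by making the *other* player indifferent.
Column indifferent between C1 and C2: p·0 + (1−p)·8 = p·3 + (1−p)·(-2) ⟹ 8 + (-8)p = (-2) + 5p ⟹ p = 10/13.
Row indifferent between R1 and R2: q·(-5) + (1−q)·(-7) = q·(-8) + (1−q)·1 ⟹ (-7) + 2q = 1 + (-9)q ⟹ q = 8/11.

p = 10/13, q = 8/11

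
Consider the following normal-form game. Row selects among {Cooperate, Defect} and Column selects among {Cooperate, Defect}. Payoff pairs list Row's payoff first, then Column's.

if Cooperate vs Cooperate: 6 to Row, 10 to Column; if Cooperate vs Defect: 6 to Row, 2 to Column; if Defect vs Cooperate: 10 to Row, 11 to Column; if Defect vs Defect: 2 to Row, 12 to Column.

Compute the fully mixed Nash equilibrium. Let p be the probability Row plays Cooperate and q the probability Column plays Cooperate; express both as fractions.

In a mixed NE each player is indifferent between their pure strategies, so the opponent's mix sets the indifference.
Column indifferent between Cooperate and Defect: p·10 + (1−p)·11 = p·2 + (1−p)·12 ⟹ 11 + (-1)p = 12 + (-10)p ⟹ p = 1/9.
Row indifferent between Cooperate and Defect: q·6 + (1−q)·6 = q·10 + (1−q)·2 ⟹ 6 + 0q = 2 + 8q ⟹ q = 1/2.

p = 1/9, q = 1/2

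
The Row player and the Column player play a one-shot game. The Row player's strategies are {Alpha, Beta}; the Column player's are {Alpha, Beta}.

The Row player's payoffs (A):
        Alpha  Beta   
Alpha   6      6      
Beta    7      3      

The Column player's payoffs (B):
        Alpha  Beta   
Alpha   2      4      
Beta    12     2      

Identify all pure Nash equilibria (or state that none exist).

Find each player's best response to every opponent strategy; NE are the intersections.
The Row player's best responses — vs Alpha: Beta (payoff 7); vs Beta: Alpha (payoff 6).
The Column player's best responses — vs Alpha: Beta (payoff 4); vs Beta: Alpha (payoff 12).
Mutual best responses occur at (Alpha, Beta) and (Beta, Alpha); at each, neither player gains by switching.

(Alpha, Beta) and (Beta, Alpha)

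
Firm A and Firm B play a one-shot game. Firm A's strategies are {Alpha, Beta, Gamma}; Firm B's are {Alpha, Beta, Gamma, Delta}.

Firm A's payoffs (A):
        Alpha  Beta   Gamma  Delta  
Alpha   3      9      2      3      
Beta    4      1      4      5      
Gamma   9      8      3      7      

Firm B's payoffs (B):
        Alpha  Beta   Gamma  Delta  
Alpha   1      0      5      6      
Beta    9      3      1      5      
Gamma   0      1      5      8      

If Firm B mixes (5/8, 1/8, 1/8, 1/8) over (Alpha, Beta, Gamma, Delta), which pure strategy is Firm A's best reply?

Firm A's best reply maximizes expected payoff against the mix.
Alpha: (5/8)·3 + (1/8)·9 + (1/8)·2 + (1/8)·3 = 29/8
Beta: (5/8)·4 + (1/8)·1 + (1/8)·4 + (1/8)·5 = 15/4
Gamma: (5/8)·9 + (1/8)·8 + (1/8)·3 + (1/8)·7 = 63/8
Highest expected payoff is 63/8, from Gamma.

Gamma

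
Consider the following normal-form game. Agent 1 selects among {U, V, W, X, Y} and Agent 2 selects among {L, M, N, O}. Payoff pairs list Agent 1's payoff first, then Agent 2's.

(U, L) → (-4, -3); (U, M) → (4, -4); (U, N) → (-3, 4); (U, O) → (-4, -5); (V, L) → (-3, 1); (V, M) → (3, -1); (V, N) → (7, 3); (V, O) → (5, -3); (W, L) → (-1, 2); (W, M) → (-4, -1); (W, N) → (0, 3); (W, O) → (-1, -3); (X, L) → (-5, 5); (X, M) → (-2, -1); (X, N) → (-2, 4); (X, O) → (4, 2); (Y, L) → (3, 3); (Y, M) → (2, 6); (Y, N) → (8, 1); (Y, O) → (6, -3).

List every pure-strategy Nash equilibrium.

None

Check mutual best responses: a cell is a NE iff neither player can gain by unilaterally deviating.
Agent 1's best responses — vs L: Y (payoff 3); vs M: U (payoff 4); vs N: Y (payoff 8); vs O: Y (payoff 6).
Agent 2's best responses — vs U: N (payoff 4); vs V: N (payoff 3); vs W: N (payoff 3); vs X: L (payoff 5); vs Y: M (payoff 6).
No cell has both players best-responding. For instance, Agent 1's best reply to N is Y, but against Y Agent 2 prefers M over N.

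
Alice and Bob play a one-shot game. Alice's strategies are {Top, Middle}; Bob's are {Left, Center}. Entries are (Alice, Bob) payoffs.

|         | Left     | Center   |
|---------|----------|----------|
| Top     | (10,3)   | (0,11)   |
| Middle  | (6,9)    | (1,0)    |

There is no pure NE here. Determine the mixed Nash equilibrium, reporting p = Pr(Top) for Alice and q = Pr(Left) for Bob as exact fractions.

Each player's mixing probability is pinned down by making the *other* player indifferent.
Bob indifferent between Left and Center: p·3 + (1−p)·9 = p·11 + (1−p)·0 ⟹ 9 + (-6)p = 0 + 11p ⟹ p = 9/17.
Alice indifferent between Top and Middle: q·10 + (1−q)·0 = q·6 + (1−q)·1 ⟹ 0 + 10q = 1 + 5q ⟹ q = 1/5.

p = 9/17, q = 1/5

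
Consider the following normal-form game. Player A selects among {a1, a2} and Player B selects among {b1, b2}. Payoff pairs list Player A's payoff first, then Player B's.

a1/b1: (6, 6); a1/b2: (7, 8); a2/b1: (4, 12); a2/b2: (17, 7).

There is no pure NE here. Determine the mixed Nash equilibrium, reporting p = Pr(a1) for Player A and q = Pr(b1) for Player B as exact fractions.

Each player's mixing probability is pinned down by making the *other* player indifferent.
Player B indifferent between b1 and b2: p·6 + (1−p)·12 = p·8 + (1−p)·7 ⟹ 12 + (-6)p = 7 + 1p ⟹ p = 5/7.
Player A indifferent between a1 and a2: q·6 + (1−q)·7 = q·4 + (1−q)·17 ⟹ 7 + (-1)q = 17 + (-13)q ⟹ q = 5/6.

p = 5/7, q = 5/6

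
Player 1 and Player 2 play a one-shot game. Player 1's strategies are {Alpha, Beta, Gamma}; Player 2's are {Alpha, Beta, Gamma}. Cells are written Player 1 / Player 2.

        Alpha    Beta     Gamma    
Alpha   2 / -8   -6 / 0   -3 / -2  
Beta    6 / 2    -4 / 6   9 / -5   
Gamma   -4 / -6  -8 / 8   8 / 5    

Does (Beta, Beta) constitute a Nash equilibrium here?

Yes

Holding Player 2 at Beta: Player 1 gets -4 from Beta, versus -6 from Alpha, -8 from Gamma. No profitable deviation for Player 1.
Holding Player 1 at Beta: Player 2 gets 6 from Beta, versus 2 from Alpha, -5 from Gamma. No profitable deviation for Player 2 either.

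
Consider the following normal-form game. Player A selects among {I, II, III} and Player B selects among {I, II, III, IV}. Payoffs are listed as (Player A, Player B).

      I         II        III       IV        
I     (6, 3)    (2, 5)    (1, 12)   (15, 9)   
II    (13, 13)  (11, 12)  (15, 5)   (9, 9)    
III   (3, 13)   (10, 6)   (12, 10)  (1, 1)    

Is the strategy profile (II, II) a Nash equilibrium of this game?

Holding Player B at II: Player A gets 11 from II, versus 2 from I, 10 from III. No profitable deviation for Player A.
Holding Player A at II: Player B gets 12 from II but could get 13 by switching to I. Player B has a profitable deviation.

No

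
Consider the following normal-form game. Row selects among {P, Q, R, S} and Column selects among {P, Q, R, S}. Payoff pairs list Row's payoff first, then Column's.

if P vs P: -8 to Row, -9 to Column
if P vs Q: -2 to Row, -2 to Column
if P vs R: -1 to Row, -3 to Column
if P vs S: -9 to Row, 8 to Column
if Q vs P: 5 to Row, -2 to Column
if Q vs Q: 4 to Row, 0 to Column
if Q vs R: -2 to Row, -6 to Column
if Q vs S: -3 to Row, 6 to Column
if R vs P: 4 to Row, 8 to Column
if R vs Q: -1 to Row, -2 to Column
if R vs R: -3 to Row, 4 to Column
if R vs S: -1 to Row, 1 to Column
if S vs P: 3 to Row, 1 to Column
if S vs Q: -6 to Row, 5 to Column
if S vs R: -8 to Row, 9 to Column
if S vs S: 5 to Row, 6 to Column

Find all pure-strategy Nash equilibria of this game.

Check mutual best responses: a cell is a NE iff neither player can gain by unilaterally deviating.
Row's best responses — vs P: Q (payoff 5); vs Q: Q (payoff 4); vs R: P (payoff -1); vs S: S (payoff 5).
Column's best responses — vs P: S (payoff 8); vs Q: S (payoff 6); vs R: P (payoff 8); vs S: R (payoff 9).
No cell has both players best-responding. For instance, Row's best reply to Q is Q, but against Q Column prefers S over Q.

No pure-strategy Nash equilibrium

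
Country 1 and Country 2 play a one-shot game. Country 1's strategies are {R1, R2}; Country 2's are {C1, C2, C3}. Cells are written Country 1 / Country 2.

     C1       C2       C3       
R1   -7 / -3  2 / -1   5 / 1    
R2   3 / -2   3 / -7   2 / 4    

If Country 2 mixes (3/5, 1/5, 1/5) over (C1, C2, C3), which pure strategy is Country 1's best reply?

Country 1's best reply maximizes expected payoff against the mix.
R1: (3/5)·(-7) + (1/5)·2 + (1/5)·5 = -14/5
R2: (3/5)·3 + (1/5)·3 + (1/5)·2 = 14/5
Highest expected payoff is 14/5, from R2.

R2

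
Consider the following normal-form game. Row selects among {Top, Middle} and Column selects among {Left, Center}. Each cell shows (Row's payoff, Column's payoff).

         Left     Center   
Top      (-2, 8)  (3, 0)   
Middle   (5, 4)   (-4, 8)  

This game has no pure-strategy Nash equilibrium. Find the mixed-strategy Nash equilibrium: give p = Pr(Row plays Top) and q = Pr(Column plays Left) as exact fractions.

Each player's mixing probability is pinned down by making the *other* player indifferent.
Column indifferent between Left and Center: p·8 + (1−p)·4 = p·0 + (1−p)·8 ⟹ 4 + 4p = 8 + (-8)p ⟹ p = 1/3.
Row indifferent between Top and Middle: q·(-2) + (1−q)·3 = q·5 + (1−q)·(-4) ⟹ 3 + (-5)q = (-4) + 9q ⟹ q = 1/2.

p = 1/3, q = 1/2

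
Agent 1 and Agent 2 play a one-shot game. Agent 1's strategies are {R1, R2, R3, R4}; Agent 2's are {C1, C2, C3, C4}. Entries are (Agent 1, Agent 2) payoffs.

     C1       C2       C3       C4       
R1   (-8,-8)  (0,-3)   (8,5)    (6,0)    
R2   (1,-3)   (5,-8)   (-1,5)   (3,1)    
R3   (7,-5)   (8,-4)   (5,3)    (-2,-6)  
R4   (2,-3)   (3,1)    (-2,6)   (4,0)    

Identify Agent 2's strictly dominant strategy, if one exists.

C3

Check whether one of Agent 2's strategies beats all alternatives regardless of what the opponent does.
C3 strictly dominates: vs R1: 5 > each of {-8, -3, 0}; vs R2: 5 > each of {-3, -8, 1}; vs R3: 3 > each of {-5, -4, -6}; vs R4: 6 > each of {-3, 1, 0}.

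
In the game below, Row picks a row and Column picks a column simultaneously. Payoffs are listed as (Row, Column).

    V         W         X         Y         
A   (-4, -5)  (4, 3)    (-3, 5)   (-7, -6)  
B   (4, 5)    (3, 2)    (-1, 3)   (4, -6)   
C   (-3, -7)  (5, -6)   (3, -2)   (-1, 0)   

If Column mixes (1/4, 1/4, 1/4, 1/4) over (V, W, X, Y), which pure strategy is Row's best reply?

Compute Row's expected payoff from each pure strategy against the given mix.
A: (1/4)·(-4) + (1/4)·4 + (1/4)·(-3) + (1/4)·(-7) = -5/2
B: (1/4)·4 + (1/4)·3 + (1/4)·(-1) + (1/4)·4 = 5/2
C: (1/4)·(-3) + (1/4)·5 + (1/4)·3 + (1/4)·(-1) = 1
Highest expected payoff is 5/2, from B.

B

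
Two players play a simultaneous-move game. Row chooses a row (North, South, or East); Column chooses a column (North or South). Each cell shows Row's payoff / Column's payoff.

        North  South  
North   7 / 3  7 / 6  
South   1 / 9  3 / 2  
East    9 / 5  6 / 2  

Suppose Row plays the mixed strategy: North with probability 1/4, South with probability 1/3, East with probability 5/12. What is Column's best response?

North

Compute Column's expected payoff from each pure strategy against the given mix.
North: (1/4)·3 + (1/3)·9 + (5/12)·5 = 35/6
South: (1/4)·6 + (1/3)·2 + (5/12)·2 = 3
Highest expected payoff is 35/6, from North.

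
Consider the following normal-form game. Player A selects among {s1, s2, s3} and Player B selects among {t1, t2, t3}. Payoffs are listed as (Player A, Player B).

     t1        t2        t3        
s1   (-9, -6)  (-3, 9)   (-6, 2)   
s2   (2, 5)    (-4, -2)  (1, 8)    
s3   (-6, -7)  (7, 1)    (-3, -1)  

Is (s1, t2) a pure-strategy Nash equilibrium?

No

Holding Player B at t2: Player A gets -3 from s1 but could get 7 by switching to s3. Player A has a profitable deviation.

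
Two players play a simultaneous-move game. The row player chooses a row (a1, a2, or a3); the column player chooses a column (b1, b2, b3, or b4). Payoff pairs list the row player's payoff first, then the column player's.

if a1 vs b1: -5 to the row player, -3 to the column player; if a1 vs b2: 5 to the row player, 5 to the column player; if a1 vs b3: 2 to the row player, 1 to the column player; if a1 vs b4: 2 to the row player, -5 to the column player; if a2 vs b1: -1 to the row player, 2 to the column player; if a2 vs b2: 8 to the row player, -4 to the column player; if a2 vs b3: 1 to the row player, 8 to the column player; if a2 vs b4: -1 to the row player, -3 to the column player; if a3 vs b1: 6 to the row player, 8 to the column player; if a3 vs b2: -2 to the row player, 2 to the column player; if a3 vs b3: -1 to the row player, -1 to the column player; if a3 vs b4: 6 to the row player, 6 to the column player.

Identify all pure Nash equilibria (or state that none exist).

(a3, b1)

A profile is a Nash equilibrium when each player is best-responding to the other.
The row player's best responses — vs b1: a3 (payoff 6); vs b2: a2 (payoff 8); vs b3: a1 (payoff 2); vs b4: a3 (payoff 6).
The column player's best responses — vs a1: b2 (payoff 5); vs a2: b3 (payoff 8); vs a3: b1 (payoff 8).
The only mutual best response is (a3, b1); neither player gains by switching there.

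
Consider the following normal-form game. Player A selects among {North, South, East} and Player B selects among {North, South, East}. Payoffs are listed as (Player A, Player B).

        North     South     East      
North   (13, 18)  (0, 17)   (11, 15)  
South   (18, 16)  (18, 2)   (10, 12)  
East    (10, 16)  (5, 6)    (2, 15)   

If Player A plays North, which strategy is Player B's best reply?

North

With Player A fixed at North, Player B's payoffs are: North → 18, South → 17, East → 15.
The maximum is 18, achieved by North.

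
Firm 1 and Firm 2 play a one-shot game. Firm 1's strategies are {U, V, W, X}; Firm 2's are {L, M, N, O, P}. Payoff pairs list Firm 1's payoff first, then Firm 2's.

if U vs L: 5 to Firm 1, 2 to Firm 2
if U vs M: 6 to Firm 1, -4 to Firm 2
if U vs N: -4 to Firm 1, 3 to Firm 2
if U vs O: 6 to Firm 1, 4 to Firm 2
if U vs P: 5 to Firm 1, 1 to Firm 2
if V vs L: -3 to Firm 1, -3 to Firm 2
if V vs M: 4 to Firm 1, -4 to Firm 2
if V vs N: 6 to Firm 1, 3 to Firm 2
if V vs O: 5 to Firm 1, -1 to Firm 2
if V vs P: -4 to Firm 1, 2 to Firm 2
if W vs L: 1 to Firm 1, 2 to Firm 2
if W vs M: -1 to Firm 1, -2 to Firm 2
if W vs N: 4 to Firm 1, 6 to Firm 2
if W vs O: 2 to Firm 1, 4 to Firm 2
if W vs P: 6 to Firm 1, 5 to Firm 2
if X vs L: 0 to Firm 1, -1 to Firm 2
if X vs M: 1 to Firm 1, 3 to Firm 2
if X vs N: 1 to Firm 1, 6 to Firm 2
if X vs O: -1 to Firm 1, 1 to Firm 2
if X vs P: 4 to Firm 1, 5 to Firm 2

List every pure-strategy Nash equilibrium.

(U, O) and (V, N)

A profile is a Nash equilibrium when each player is best-responding to the other.
Firm 1's best responses — vs L: U (payoff 5); vs M: U (payoff 6); vs N: V (payoff 6); vs O: U (payoff 6); vs P: W (payoff 6).
Firm 2's best responses — vs U: O (payoff 4); vs V: N (payoff 3); vs W: N (payoff 6); vs X: N (payoff 6).
Mutual best responses occur at (U, O) and (V, N); at each, neither player gains by switching.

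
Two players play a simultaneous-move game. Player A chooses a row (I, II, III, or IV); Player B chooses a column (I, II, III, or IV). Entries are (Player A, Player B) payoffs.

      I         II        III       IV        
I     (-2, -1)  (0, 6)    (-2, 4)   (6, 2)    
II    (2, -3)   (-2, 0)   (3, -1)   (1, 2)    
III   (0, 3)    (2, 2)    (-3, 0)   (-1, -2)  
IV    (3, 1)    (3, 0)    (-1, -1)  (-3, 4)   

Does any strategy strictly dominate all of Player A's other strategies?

No strictly dominant strategy

A strategy is strictly dominant if it gives Player A a strictly higher payoff than every other strategy, against every choice by the opponent.
I is not dominant: against I, II gives 2 > -2.
II is not dominant: against I, IV gives 3 > 2.
III is not dominant: against I, II gives 2 > 0.
IV is not dominant: against III, II gives 3 > -1.
No single strategy is best against every opponent action.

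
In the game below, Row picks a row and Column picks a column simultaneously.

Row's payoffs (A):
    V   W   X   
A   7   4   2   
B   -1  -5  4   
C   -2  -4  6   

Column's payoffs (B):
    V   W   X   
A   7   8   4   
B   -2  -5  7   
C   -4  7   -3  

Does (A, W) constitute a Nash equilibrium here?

Yes

Holding Column at W: Row gets 4 from A, versus -5 from B, -4 from C. No profitable deviation for Row.
Holding Row at A: Column gets 8 from W, versus 7 from V, 4 from X. No profitable deviation for Column either.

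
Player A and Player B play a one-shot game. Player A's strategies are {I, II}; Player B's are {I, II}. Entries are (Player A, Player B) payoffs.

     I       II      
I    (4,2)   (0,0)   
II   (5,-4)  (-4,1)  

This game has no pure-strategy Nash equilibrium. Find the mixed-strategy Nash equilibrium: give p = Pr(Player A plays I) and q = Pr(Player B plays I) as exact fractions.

Each player's mixing probability is pinned down by making the *other* player indifferent.
Player B indifferent between I and II: p·2 + (1−p)·(-4) = p·0 + (1−p)·1 ⟹ (-4) + 6p = 1 + (-1)p ⟹ p = 5/7.
Player A indifferent between I and II: q·4 + (1−q)·0 = q·5 + (1−q)·(-4) ⟹ 0 + 4q = (-4) + 9q ⟹ q = 4/5.

p = 5/7, q = 4/5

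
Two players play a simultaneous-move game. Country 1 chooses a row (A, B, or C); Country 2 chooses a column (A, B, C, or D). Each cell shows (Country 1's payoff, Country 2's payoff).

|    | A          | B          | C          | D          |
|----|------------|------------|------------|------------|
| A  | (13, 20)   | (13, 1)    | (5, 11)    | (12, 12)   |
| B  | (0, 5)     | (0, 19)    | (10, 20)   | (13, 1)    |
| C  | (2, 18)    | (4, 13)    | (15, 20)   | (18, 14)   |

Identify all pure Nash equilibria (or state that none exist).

(A, A) and (C, C)

A profile is a Nash equilibrium when each player is best-responding to the other.
Country 1's best responses — vs A: A (payoff 13); vs B: A (payoff 13); vs C: C (payoff 15); vs D: C (payoff 18).
Country 2's best responses — vs A: A (payoff 20); vs B: C (payoff 20); vs C: C (payoff 20).
Mutual best responses occur at (A, A) and (C, C); at each, neither player gains by switching.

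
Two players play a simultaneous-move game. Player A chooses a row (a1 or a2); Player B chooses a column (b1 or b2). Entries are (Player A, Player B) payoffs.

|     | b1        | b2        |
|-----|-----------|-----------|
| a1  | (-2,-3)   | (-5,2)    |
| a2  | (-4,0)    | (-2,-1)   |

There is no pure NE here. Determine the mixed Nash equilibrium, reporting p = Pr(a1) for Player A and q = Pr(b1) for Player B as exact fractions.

In a mixed NE each player is indifferent between their pure strategies, so the opponent's mix sets the indifference.
Player B indifferent between b1 and b2: p·(-3) + (1−p)·0 = p·2 + (1−p)·(-1) ⟹ 0 + (-3)p = (-1) + 3p ⟹ p = 1/6.
Player A indifferent between a1 and a2: q·(-2) + (1−q)·(-5) = q·(-4) + (1−q)·(-2) ⟹ (-5) + 3q = (-2) + (-2)q ⟹ q = 3/5.

p = 1/6, q = 3/5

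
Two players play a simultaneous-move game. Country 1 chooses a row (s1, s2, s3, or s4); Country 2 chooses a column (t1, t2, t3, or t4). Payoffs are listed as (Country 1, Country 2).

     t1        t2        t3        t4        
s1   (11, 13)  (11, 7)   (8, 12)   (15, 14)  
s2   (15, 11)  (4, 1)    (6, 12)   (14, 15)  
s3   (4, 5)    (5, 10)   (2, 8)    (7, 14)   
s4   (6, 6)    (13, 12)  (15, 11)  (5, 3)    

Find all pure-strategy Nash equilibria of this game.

(s1, t4) and (s4, t2)

Check mutual best responses: a cell is a NE iff neither player can gain by unilaterally deviating.
Country 1's best responses — vs t1: s2 (payoff 15); vs t2: s4 (payoff 13); vs t3: s4 (payoff 15); vs t4: s1 (payoff 15).
Country 2's best responses — vs s1: t4 (payoff 14); vs s2: t4 (payoff 15); vs s3: t4 (payoff 14); vs s4: t2 (payoff 12).
Mutual best responses occur at (s1, t4) and (s4, t2); at each, neither player gains by switching.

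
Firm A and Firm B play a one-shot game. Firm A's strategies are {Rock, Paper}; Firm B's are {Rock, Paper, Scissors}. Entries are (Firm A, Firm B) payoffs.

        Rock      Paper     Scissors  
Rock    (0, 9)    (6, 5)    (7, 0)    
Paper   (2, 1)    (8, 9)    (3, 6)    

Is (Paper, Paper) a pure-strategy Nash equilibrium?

Holding Firm B at Paper: Firm A gets 8 from Paper, versus 6 from Rock. No profitable deviation for Firm A.
Holding Firm A at Paper: Firm B gets 9 from Paper, versus 1 from Rock, 6 from Scissors. No profitable deviation for Firm B either.

Yes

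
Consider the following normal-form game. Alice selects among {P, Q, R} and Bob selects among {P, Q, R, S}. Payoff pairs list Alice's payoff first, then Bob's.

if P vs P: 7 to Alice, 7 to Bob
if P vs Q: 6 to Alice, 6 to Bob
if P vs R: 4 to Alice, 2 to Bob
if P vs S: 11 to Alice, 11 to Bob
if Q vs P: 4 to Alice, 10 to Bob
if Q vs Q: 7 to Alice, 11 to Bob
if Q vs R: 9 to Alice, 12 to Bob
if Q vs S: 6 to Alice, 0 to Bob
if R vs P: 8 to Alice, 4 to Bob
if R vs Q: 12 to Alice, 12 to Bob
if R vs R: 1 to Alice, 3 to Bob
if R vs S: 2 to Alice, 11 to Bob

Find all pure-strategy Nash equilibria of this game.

A profile is a Nash equilibrium when each player is best-responding to the other.
Alice's best responses — vs P: R (payoff 8); vs Q: R (payoff 12); vs R: Q (payoff 9); vs S: P (payoff 11).
Bob's best responses — vs P: S (payoff 11); vs Q: R (payoff 12); vs R: Q (payoff 12).
Mutual best responses occur at (P, S), (Q, R), and (R, Q); at each, neither player gains by switching.

(P, S), (Q, R), and (R, Q)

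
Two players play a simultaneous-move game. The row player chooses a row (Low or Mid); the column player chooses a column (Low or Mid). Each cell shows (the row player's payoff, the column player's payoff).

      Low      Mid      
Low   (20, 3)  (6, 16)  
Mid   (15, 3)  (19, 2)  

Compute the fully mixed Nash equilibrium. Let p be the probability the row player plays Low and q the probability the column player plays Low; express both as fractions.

In a mixed NE each player is indifferent between their pure strategies, so the opponent's mix sets the indifference.
The column player indifferent between Low and Mid: p·3 + (1−p)·3 = p·16 + (1−p)·2 ⟹ 3 + 0p = 2 + 14p ⟹ p = 1/14.
The row player indifferent between Low and Mid: q·20 + (1−q)·6 = q·15 + (1−q)·19 ⟹ 6 + 14q = 19 + (-4)q ⟹ q = 13/18.

p = 1/14, q = 13/18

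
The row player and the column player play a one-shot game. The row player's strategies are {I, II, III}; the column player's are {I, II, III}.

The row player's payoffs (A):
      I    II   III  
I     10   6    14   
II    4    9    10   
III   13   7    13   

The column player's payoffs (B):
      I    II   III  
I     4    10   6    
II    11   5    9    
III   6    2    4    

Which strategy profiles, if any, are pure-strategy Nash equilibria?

A profile is a Nash equilibrium when each player is best-responding to the other.
The row player's best responses — vs I: III (payoff 13); vs II: II (payoff 9); vs III: I (payoff 14).
The column player's best responses — vs I: II (payoff 10); vs II: I (payoff 11); vs III: I (payoff 6).
The only mutual best response is (III, I); neither player gains by switching there.

(III, I)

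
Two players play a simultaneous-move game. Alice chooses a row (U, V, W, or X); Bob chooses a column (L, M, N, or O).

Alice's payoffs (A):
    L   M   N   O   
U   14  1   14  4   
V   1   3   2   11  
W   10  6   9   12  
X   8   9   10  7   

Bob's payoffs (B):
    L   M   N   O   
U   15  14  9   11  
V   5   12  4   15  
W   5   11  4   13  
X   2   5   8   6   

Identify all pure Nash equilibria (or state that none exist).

Check mutual best responses: a cell is a NE iff neither player can gain by unilaterally deviating.
Alice's best responses — vs L: U (payoff 14); vs M: X (payoff 9); vs N: U (payoff 14); vs O: W (payoff 12).
Bob's best responses — vs U: L (payoff 15); vs V: O (payoff 15); vs W: O (payoff 13); vs X: N (payoff 8).
Mutual best responses occur at (U, L) and (W, O); at each, neither player gains by switching.

(U, L) and (W, O)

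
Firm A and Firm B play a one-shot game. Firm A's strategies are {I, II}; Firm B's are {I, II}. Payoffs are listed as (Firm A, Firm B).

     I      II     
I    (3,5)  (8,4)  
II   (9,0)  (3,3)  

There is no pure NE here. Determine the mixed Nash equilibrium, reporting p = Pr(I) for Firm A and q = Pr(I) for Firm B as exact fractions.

Each player's mixing probability is pinned down by making the *other* player indifferent.
Firm B indifferent between I and II: p·5 + (1−p)·0 = p·4 + (1−p)·3 ⟹ 0 + 5p = 3 + 1p ⟹ p = 3/4.
Firm A indifferent between I and II: q·3 + (1−q)·8 = q·9 + (1−q)·3 ⟹ 8 + (-5)q = 3 + 6q ⟹ q = 5/11.

p = 3/4, q = 5/11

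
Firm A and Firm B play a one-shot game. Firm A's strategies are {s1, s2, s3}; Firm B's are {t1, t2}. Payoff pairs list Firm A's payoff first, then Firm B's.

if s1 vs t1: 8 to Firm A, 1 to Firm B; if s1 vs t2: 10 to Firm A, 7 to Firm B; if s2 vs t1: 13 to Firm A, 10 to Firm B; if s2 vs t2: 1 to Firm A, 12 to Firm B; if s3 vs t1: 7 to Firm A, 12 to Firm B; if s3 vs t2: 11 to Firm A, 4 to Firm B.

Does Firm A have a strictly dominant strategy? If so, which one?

A strategy is strictly dominant if it gives Firm A a strictly higher payoff than every other strategy, against every choice by the opponent.
s1 is not dominant: against t1, s2 gives 13 > 8.
s2 is not dominant: against t2, s1 gives 10 > 1.
s3 is not dominant: against t1, s1 gives 8 > 7.
No single strategy is best against every opponent action.

No strictly dominant strategy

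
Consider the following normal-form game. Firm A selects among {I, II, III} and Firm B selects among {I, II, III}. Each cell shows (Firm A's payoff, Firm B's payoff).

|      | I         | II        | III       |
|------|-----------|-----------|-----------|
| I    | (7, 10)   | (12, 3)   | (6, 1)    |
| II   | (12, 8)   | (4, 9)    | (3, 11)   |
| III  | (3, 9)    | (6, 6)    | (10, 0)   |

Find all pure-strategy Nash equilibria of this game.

Check mutual best responses: a cell is a NE iff neither player can gain by unilaterally deviating.
Firm A's best responses — vs I: II (payoff 12); vs II: I (payoff 12); vs III: III (payoff 10).
Firm B's best responses — vs I: I (payoff 10); vs II: III (payoff 11); vs III: I (payoff 9).
No cell has both players best-responding. For instance, Firm A's best reply to II is I, but against I Firm B prefers I over II.

None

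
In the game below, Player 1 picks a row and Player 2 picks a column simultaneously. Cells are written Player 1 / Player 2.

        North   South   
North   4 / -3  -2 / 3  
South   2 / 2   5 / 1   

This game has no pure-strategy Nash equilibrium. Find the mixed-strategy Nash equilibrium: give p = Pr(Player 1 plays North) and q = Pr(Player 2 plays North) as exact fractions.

In a mixed NE each player is indifferent between their pure strategies, so the opponent's mix sets the indifference.
Player 2 indifferent between North and South: p·(-3) + (1−p)·2 = p·3 + (1−p)·1 ⟹ 2 + (-5)p = 1 + 2p ⟹ p = 1/7.
Player 1 indifferent between North and South: q·4 + (1−q)·(-2) = q·2 + (1−q)·5 ⟹ (-2) + 6q = 5 + (-3)q ⟹ q = 7/9.

p = 1/7, q = 7/9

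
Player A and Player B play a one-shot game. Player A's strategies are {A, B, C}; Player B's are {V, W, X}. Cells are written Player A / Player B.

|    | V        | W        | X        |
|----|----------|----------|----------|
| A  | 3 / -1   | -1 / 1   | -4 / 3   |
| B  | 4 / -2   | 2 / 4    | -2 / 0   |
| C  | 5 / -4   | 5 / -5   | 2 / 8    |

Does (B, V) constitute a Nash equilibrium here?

No

Holding Player B at V: Player A gets 4 from B but could get 5 by switching to C. Player A has a profitable deviation.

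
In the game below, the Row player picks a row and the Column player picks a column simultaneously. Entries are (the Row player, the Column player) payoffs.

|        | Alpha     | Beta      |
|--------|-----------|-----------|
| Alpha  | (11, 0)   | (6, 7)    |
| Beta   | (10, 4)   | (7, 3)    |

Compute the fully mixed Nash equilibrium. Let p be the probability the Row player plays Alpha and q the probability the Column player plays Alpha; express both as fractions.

Each player's mixing probability is pinned down by making the *other* player indifferent.
The Column player indifferent between Alpha and Beta: p·0 + (1−p)·4 = p·7 + (1−p)·3 ⟹ 4 + (-4)p = 3 + 4p ⟹ p = 1/8.
The Row player indifferent between Alpha and Beta: q·11 + (1−q)·6 = q·10 + (1−q)·7 ⟹ 6 + 5q = 7 + 3q ⟹ q = 1/2.

p = 1/8, q = 1/2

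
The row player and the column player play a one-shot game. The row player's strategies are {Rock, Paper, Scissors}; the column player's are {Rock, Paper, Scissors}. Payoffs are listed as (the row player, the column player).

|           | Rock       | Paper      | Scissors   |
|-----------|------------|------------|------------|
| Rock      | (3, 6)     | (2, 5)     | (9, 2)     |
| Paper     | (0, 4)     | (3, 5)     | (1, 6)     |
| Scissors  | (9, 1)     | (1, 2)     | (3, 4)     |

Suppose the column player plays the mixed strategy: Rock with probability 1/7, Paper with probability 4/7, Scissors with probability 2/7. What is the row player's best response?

The row player's best reply maximizes expected payoff against the mix.
Rock: (1/7)·3 + (4/7)·2 + (2/7)·9 = 29/7
Paper: (1/7)·0 + (4/7)·3 + (2/7)·1 = 2
Scissors: (1/7)·9 + (4/7)·1 + (2/7)·3 = 19/7
Highest expected payoff is 29/7, from Rock.

Rock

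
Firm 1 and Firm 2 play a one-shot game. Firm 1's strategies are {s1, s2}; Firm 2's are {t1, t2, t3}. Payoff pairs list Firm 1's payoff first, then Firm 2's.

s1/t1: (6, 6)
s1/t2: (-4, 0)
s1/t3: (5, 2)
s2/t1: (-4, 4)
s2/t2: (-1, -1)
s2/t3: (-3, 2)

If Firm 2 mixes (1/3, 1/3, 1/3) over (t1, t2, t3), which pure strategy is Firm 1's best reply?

Firm 1's best reply maximizes expected payoff against the mix.
s1: (1/3)·6 + (1/3)·(-4) + (1/3)·5 = 7/3
s2: (1/3)·(-4) + (1/3)·(-1) + (1/3)·(-3) = -8/3
Highest expected payoff is 7/3, from s1.

s1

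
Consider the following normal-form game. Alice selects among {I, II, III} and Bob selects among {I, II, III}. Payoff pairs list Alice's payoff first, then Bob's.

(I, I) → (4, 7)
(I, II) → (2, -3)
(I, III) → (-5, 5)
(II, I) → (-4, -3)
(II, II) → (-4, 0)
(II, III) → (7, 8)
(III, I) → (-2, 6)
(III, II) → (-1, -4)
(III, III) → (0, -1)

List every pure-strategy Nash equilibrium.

(I, I) and (II, III)

A profile is a Nash equilibrium when each player is best-responding to the other.
Alice's best responses — vs I: I (payoff 4); vs II: I (payoff 2); vs III: II (payoff 7).
Bob's best responses — vs I: I (payoff 7); vs II: III (payoff 8); vs III: I (payoff 6).
Mutual best responses occur at (I, I) and (II, III); at each, neither player gains by switching.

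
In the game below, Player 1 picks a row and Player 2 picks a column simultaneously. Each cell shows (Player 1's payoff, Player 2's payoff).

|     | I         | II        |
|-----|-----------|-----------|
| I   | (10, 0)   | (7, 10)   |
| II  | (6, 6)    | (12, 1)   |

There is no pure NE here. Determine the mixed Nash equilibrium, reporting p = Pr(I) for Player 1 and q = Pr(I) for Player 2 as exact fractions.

Each player's mixing probability is pinned down by making the *other* player indifferent.
Player 2 indifferent between I and II: p·0 + (1−p)·6 = p·10 + (1−p)·1 ⟹ 6 + (-6)p = 1 + 9p ⟹ p = 1/3.
Player 1 indifferent between I and II: q·10 + (1−q)·7 = q·6 + (1−q)·12 ⟹ 7 + 3q = 12 + (-6)q ⟹ q = 5/9.

p = 1/3, q = 5/9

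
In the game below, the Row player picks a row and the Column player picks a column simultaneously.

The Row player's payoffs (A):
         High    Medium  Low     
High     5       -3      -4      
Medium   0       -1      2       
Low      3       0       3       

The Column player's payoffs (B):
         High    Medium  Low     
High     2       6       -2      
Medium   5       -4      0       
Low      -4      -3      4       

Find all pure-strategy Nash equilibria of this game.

(Low, Low)

Find each player's best response to every opponent strategy; NE are the intersections.
The Row player's best responses — vs High: High (payoff 5); vs Medium: Low (payoff 0); vs Low: Low (payoff 3).
The Column player's best responses — vs High: Medium (payoff 6); vs Medium: High (payoff 5); vs Low: Low (payoff 4).
The only mutual best response is (Low, Low); neither player gains by switching there.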